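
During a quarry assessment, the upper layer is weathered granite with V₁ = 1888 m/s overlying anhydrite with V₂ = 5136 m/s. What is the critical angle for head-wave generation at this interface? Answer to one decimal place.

At critical incidence the refracted ray runs along the interface (θ₂ = 90°), so sin θ_c = V₁/V₂.
θ_c = arcsin(1888/5136) = arcsin 0.3676 = 21.57°.

21.6°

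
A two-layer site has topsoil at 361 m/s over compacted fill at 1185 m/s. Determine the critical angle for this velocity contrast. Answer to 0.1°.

17.7°

Critical incidence: sin θ_c = V₁/V₂ = 361/1185 = 0.3046.
θ_c = arcsin 0.3046 = 17.74°.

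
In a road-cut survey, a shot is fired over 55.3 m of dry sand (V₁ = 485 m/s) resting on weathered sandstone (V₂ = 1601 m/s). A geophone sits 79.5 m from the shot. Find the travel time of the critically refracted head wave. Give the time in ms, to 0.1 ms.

θ_c = arcsin(V₁/V₂) = arcsin(485/1601) = 17.63°, cos θ_c = 0.9530.
Intercept time tᵢ = 2h cos θ_c / V₁ = 2·55.3·0.9530/485 = 0.21733 s.
t = x/V₂ + tᵢ = 79.5/1601 + 0.21733 = 0.26698 s.

267.0 ms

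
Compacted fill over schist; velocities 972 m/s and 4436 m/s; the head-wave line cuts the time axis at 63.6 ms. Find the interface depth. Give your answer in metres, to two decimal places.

h = tᵢ·V₁·V₂ / (2·√(V₂²−V₁²)).
√(V₂²−V₁²) = √(4436² − 972²) = 4328.2 m/s.
h = 0.0636 s × 972 × 4436 / (2 × 4328.2) = 31.68 m.

31.68 m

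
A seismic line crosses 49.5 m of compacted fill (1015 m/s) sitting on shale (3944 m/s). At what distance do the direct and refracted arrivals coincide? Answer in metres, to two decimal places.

θ_c = arcsin(1015/3944) = 14.91°, so cos θ_c = 0.9663 and tᵢ = 2h cos θ_c/V₁ = 0.0943 s.
At crossover x/V₁ = x/V₂ + tᵢ ⇒ x = tᵢ/(1/V₁ − 1/V₂) = 0.09425/(9.8522e-04 − 2.5355e-04) = 128.82 m.

128.82 m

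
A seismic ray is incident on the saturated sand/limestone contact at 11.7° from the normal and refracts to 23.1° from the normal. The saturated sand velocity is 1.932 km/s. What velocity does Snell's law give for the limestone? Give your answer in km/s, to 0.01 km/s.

Snell's law: sin 11.7°/V₁ = sin 23.1°/V₂.
V₂ = V₁·sin 23.1°/sin 11.7° = 1.932 × 1.9347 = 3.74 km/s.

3.74 km/s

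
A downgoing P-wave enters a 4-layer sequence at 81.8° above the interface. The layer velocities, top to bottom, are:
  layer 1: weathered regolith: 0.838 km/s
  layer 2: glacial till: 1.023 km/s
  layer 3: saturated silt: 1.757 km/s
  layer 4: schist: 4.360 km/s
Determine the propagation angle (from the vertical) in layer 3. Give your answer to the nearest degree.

From the normal: θ₁ = 90° − 81.8° = 8.2°.
Ray parameter p = sin 8.2° / 0.838 = 1.7020e-01 s/km.
sin θ_3 = p·V_3 = 1.7020e-01 × 1.757 = 0.2990.
θ_3 = 17.40° from the vertical.

17°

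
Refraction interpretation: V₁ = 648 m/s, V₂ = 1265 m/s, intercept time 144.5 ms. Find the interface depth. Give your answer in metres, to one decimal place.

54.5 m

θ_c = arcsin(648/1265) = 30.81°; cos θ_c = 0.8588.
tᵢ = 2h cos θ_c/V₁ ⇒ h = tᵢ·V₁/(2 cos θ_c) = 0.1445·648/(2·0.8588) = 54.51 m.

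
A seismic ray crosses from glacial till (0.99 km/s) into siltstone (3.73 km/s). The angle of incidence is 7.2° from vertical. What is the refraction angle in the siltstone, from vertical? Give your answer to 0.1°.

Snell's law: sin θ₂ = (V₂/V₁)·sin θ₁ = (3.73/0.99)·sin 7.2° = 0.4722.
θ₂ = arcsin 0.4722 = 28.18° from the normal.

28.2°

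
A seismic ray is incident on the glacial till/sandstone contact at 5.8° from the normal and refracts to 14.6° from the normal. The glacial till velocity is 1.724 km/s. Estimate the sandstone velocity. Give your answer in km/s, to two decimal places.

4.30 km/s

Snell's law: sin 5.8°/V₁ = sin 14.6°/V₂.
V₂ = V₁·sin 14.6°/sin 5.8° = 1.724 × 2.4943 = 4.30 km/s.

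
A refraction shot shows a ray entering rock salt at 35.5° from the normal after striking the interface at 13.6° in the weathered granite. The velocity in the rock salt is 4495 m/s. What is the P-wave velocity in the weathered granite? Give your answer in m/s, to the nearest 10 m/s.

1820 m/s

Snell's law: sin 13.6°/V₁ = sin 35.5°/V₂.
V₁ = V₂·sin 13.6°/sin 35.5° = 4495 × 0.4049 = 1820.15 m/s.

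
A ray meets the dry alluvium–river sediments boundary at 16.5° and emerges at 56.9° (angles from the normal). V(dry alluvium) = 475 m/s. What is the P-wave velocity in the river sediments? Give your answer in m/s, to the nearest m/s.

1401 m/s

Snell's law: sin 16.5°/V₁ = sin 56.9°/V₂.
V₂ = V₁·sin 56.9°/sin 16.5° = 475 × 2.9496 = 1401.04 m/s.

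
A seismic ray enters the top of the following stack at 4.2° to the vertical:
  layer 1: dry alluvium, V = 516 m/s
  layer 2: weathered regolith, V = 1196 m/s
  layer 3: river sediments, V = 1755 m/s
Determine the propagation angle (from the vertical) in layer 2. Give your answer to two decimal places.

9.77°

Snell's law across each interface conserves sin θ / V, so sin θ_2 = V_2·sin θ₁/V₁.
sin θ_2 = 1196 × sin 4.2° / 516 = 0.1698.
θ_2 = 9.77° from the vertical.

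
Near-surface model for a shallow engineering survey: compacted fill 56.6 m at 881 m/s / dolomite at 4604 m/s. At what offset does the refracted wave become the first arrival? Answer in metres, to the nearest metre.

137 m

θ_c = arcsin(881/4604) = 11.03°, so cos θ_c = 0.9815 and tᵢ = 2h cos θ_c/V₁ = 0.1261 s.
At crossover x/V₁ = x/V₂ + tᵢ ⇒ x = tᵢ/(1/V₁ − 1/V₂) = 0.12612/(1.1351e-03 − 2.1720e-04) = 137.40 m.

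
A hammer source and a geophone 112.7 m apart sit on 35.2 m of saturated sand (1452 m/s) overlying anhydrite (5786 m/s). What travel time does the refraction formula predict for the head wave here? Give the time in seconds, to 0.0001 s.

θ_c = arcsin(V₁/V₂) = arcsin(1452/5786) = 14.53°, cos θ_c = 0.9680.
Intercept time tᵢ = 2h cos θ_c / V₁ = 2·35.2·0.9680/1452 = 0.04693 s.
t = x/V₂ + tᵢ = 112.7/5786 + 0.04693 = 0.06641 s.

0.0664 s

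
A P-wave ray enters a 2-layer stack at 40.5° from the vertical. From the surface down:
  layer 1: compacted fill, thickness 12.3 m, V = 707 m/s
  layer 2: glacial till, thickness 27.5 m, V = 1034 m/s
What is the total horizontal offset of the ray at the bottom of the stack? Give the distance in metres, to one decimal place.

Ray parameter p = sin 40.5° / 707 m/s = 9.1860e-04 s/m.
Layer 1: θ = 40.50°; offset = 12.3·tan 40.50° = 10.505 m.
Layer 2: sin θ = p·1034 = 0.9498 → θ = 71.77°; offset = 27.5·tan 71.77° = 83.513 m.
Summing the layer offsets gives 94.018 m.

94.0 m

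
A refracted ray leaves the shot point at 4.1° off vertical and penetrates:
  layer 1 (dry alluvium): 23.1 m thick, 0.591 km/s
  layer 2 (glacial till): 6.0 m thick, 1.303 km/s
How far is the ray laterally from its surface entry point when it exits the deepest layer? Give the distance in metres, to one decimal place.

p = sin θ₁/V₁ = sin 4.1°/0.591 = 1.2098e-01 s/km is conserved through the stack.
Layer 1: θ = 4.10°; offset = 23.1·tan 4.10° = 1.656 m.
Layer 2: sin θ = p·1.303 = 0.1576 → θ = 9.07°; offset = 6.0·tan 9.07° = 0.958 m.
Total horizontal offset = 2.614 m.

2.6 m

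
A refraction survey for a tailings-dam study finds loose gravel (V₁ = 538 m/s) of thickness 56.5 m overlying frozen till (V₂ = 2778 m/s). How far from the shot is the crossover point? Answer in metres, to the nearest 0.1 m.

x_cross = 2h·√((V₂+V₁)/(V₂−V₁)).
(V₂+V₁)/(V₂−V₁) = (2778+538)/(2778−538) = 1.4804; √ = 1.2167.
x_cross = 2·56.5·1.2167 = 137.49 m.

137.5 m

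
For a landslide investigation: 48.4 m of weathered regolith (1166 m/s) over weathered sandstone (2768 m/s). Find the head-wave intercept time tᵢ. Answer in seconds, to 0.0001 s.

θ_c = arcsin(V₁/V₂) = arcsin(1166/2768) = 24.91°; cos θ_c = 0.9069.
tᵢ = 2h·cos θ_c / V₁ = 2·48.4·0.9069 / 1166 = 0.07529 s.

0.0753 s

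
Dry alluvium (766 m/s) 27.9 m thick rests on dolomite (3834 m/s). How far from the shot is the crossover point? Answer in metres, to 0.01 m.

θ_c = arcsin(766/3834) = 11.52°, so cos θ_c = 0.9798 and tᵢ = 2h cos θ_c/V₁ = 0.0714 s.
At crossover x/V₁ = x/V₂ + tᵢ ⇒ x = tᵢ/(1/V₁ − 1/V₂) = 0.07138/(1.3055e-03 − 2.6082e-04) = 68.33 m.

68.33 m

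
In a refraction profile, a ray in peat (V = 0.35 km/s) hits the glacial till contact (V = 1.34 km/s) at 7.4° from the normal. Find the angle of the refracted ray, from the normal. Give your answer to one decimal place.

29.5°

sin θ₁/V₁ = sin θ₂/V₂ ⇒ sin θ₂ = 1.34·sin 7.4°/0.35 = 1.34·0.1288/0.35 = 0.4931.
θ₂ = sin⁻¹(0.4931) = 29.54° (from vertical).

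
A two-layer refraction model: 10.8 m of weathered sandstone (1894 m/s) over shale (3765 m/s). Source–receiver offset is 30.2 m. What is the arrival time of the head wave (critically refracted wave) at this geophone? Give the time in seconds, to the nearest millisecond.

0.018 s

t = x/V₂ + 2h·√(V₂²−V₁²)/(V₁V₂).
√(V₂²−V₁²) = √(3765²−1894²) = 3253.9 m/s; delay term = 2·10.8·3253.9/(1894·3765) = 0.00986 s.
t = 30.2/3765 + 0.00986 = 0.01788 s.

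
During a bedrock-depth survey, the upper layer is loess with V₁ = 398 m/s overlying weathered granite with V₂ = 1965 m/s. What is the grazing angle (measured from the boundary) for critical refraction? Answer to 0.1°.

Critical incidence: sin θ_c = V₁/V₂ = 398/1965 = 0.2025.
θ_c = arcsin 0.2025 = 11.69°.
Measured from the interface: 90° − 11.69° = 78.31°.

78.3°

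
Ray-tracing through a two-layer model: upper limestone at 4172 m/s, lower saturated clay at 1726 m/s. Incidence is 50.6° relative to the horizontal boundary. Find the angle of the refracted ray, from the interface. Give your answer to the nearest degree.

75°

Convert to the normal: θ₁ = 90° − 50.6° = 39.4°.
sin θ₁/V₁ = sin θ₂/V₂ ⇒ sin θ₂ = 1726·sin 39.4°/4172 = 1726·0.6347/4172 = 0.2626.
θ₂ = sin⁻¹(0.2626) = 15.22° (from vertical).
From the interface: 90° − 15.22° = 74.78°.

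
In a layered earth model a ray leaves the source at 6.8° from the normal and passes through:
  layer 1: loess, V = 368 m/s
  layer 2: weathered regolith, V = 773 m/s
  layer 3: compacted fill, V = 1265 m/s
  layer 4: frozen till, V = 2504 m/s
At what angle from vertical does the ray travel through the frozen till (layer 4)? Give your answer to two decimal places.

53.67°

Ray parameter p = sin 6.8° / 368 = 3.2175e-04 s/m.
sin θ_4 = p·V_4 = 3.2175e-04 × 2504 = 0.8057.
θ_4 = arcsin 0.8057 = 53.67°.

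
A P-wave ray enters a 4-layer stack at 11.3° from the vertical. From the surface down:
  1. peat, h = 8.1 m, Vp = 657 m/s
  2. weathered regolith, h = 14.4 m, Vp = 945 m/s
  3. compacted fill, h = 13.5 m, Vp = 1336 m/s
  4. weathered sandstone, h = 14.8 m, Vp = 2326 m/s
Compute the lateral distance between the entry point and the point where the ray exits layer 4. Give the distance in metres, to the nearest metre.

Apply Snell's law at each interface; in layer i the horizontal offset is hᵢ·tan θᵢ.
Layer 1: θ = 11.30°; offset = 8.1·tan 11.30° = 1.619 m.
Layer 2: sin θ = 945·sin 11.3°/657 = 0.2818, θ = 16.37°; offset = 14.4·tan 16.37° = 4.230 m.
Layer 3: sin θ = 1336·sin 11.3°/657 = 0.3985, θ = 23.48°; offset = 13.5·tan 23.48° = 5.865 m.
Layer 4: sin θ = 2326·sin 11.3°/657 = 0.6937, θ = 43.92°; offset = 14.8·tan 43.92° = 14.255 m.
Σ offsets = 25.968 m.

26 m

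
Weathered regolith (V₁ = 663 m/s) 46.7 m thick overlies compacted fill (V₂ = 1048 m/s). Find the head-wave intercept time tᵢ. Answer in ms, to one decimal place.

109.1 ms

θ_c = arcsin(V₁/V₂) = arcsin(663/1048) = 39.24°; cos θ_c = 0.7745.
tᵢ = 2h·cos θ_c / V₁ = 2·46.7·0.7745 / 663 = 0.10910 s.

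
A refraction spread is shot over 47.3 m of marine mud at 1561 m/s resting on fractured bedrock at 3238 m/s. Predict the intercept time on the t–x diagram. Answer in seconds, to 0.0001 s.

0.0531 s

tᵢ = 2h·√(V₂²−V₁²)/(V₁V₂).
√(V₂²−V₁²) = √(3238²−1561²) = 2836.9 m/s.
tᵢ = 2·47.3·2836.9/(1561·3238) = 0.05309 s.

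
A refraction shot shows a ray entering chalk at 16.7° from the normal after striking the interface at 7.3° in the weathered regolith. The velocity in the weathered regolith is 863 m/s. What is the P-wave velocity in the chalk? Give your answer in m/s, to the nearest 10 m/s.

Snell's law: sin 7.3°/V₁ = sin 16.7°/V₂.
V₂ = V₁·sin 16.7°/sin 7.3° = 863 × 2.2615 = 1951.70 m/s.

1950 m/s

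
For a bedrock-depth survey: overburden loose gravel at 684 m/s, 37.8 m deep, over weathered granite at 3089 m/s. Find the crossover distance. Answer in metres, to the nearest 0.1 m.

θ_c = arcsin(684/3089) = 12.79°, so cos θ_c = 0.9752 and tᵢ = 2h cos θ_c/V₁ = 0.1078 s.
At crossover x/V₁ = x/V₂ + tᵢ ⇒ x = tᵢ/(1/V₁ − 1/V₂) = 0.10778/(1.4620e-03 − 3.2373e-04) = 94.69 m.

94.7 m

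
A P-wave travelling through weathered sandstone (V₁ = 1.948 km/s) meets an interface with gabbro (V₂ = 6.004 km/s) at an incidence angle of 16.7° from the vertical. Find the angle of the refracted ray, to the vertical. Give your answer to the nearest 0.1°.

62.3°

Snell's law: sin θ₂ = (V₂/V₁)·sin θ₁ = (6.004/1.948)·sin 16.7° = 0.8857.
θ₂ = sin⁻¹(0.8857) = 62.34° (from vertical).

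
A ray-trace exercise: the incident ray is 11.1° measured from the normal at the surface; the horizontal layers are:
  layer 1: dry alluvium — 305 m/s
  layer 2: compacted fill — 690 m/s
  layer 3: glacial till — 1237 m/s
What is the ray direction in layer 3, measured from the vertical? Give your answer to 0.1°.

51.3°

Ray parameter p = sin 11.1° / 305 = 6.3122e-04 s/m.
sin θ_3 = p·V_3 = 6.3122e-04 × 1237 = 0.7808.
θ_3 = arcsin 0.7808 = 51.34°.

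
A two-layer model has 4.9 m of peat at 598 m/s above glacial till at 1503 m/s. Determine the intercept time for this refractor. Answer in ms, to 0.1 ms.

15.0 ms

θ_c = arcsin(V₁/V₂) = arcsin(598/1503) = 23.45°; cos θ_c = 0.9174.
tᵢ = 2h·cos θ_c / V₁ = 2·4.9·0.9174 / 598 = 0.01503 s.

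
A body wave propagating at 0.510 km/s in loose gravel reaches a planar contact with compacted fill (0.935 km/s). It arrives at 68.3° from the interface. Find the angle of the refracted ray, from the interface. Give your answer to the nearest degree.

Convert to the normal: θ₁ = 90° − 68.3° = 21.7°.
Snell's law: sin θ₂ = (V₂/V₁)·sin θ₁ = (0.935/0.510)·sin 21.7° = 0.6779.
θ₂ = arcsin 0.6779 = 42.68° from the normal.
From the interface: 90° − 42.68° = 47.32°.

47°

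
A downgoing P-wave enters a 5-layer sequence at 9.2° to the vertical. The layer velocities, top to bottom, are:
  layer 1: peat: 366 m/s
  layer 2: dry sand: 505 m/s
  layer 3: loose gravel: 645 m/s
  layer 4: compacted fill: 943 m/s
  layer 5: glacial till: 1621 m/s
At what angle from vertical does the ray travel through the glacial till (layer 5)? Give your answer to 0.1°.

45.1°

Ray parameter p = sin 9.2° / 366 = 4.3683e-04 s/m.
sin θ_5 = p·V_5 = 4.3683e-04 × 1621 = 0.7081.
θ_5 = arcsin 0.7081 = 45.08°.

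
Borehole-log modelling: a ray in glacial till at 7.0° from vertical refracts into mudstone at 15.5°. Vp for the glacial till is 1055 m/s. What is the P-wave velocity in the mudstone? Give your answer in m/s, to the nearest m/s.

sin 7.0° = 0.1219; sin 15.5° = 0.2672.
V₂ = V₁·(sin θ₂/sin θ₁) = 1055·(0.2672/0.1219) = 2313.43 m/s.

2313 m/s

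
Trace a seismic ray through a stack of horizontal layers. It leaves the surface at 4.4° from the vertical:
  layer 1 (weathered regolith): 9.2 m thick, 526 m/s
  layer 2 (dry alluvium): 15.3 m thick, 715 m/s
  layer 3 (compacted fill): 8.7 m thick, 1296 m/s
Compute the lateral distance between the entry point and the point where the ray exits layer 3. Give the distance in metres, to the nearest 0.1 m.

4.0 m

p = sin θ₁/V₁ = sin 4.4°/526 = 1.4585e-04 s/m is conserved through the stack.
Layer 1: θ = 4.40°; offset = 9.2·tan 4.40° = 0.708 m.
Layer 2: sin θ = p·715 = 0.1043 → θ = 5.99°; offset = 15.3·tan 5.99° = 1.604 m.
Layer 3: sin θ = p·1296 = 0.1890 → θ = 10.90°; offset = 8.7·tan 10.90° = 1.675 m.
Summing the layer offsets gives 3.987 m.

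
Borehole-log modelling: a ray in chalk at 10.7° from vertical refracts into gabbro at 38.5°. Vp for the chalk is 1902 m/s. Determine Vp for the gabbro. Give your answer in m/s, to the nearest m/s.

Snell's law: sin 10.7°/V₁ = sin 38.5°/V₂.
V₂ = V₁·sin 38.5°/sin 10.7° = 1902 × 3.3529 = 6377.14 m/s.

6377 m/s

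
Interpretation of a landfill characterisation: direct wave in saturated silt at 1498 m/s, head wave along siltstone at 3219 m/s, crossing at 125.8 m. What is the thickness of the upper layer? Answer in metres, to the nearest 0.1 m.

38.0 m

h = (x_cross/2)·√((V₂−V₁)/(V₂+V₁)).
(V₂−V₁)/(V₂+V₁) = (3219−1498)/(3219+1498) = 0.3649; √ = 0.6040.
h = (125.8/2)·0.6040 = 37.99 m.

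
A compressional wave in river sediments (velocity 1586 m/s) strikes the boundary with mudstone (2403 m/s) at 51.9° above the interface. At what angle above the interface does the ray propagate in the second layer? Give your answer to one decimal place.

20.8°

Convert to the normal: θ₁ = 90° − 51.9° = 38.1°.
Snell's law: sin θ₂ = (V₂/V₁)·sin θ₁ = (2403/1586)·sin 38.1° = 0.9349.
θ₂ = sin⁻¹(0.9349) = 69.21° (from vertical).
From the interface: 90° − 69.21° = 20.79°.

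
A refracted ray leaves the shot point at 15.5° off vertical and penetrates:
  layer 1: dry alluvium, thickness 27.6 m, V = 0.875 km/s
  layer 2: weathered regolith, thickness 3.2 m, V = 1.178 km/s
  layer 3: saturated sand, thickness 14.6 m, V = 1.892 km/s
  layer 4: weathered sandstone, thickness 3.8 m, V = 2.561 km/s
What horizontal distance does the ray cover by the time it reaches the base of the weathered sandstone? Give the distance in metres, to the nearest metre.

24 m

p = sin θ₁/V₁ = sin 15.5°/0.875 = 3.0542e-01 s/km is conserved through the stack.
Layer 1: θ = 15.50°; offset = 27.6·tan 15.50° = 7.654 m.
Layer 2: sin θ = p·1.178 = 0.3598 → θ = 21.09°; offset = 3.2·tan 21.09° = 1.234 m.
Layer 3: sin θ = p·1.892 = 0.5778 → θ = 35.30°; offset = 14.6·tan 35.30° = 10.337 m.
Layer 4: sin θ = p·2.561 = 0.7822 → θ = 51.46°; offset = 3.8·tan 51.46° = 4.770 m.
Total horizontal offset = 23.995 m.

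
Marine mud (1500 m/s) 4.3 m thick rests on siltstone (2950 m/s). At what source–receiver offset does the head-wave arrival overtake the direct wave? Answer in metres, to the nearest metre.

x_cross = 2h·√((V₂+V₁)/(V₂−V₁)).
(V₂+V₁)/(V₂−V₁) = (2950+1500)/(2950−1500) = 3.0690; √ = 1.7518.
x_cross = 2·4.3·1.7518 = 15.07 m.

15 m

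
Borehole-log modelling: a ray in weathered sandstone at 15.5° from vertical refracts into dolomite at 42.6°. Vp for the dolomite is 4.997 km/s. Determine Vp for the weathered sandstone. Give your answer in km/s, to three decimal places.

1.973 km/s

Snell's law: sin 15.5°/V₁ = sin 42.6°/V₂.
V₁ = V₂·sin 15.5°/sin 42.6° = 4.997 × 0.3948 = 1.973 km/s.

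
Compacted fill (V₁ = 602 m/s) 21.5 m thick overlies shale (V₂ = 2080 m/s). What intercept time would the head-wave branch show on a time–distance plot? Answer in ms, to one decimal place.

68.4 ms

θ_c = arcsin(V₁/V₂) = arcsin(602/2080) = 16.82°; cos θ_c = 0.9572.
tᵢ = 2h·cos θ_c / V₁ = 2·21.5·0.9572 / 602 = 0.06837 s.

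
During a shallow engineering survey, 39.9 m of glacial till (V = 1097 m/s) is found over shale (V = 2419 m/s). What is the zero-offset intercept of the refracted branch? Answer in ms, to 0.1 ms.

64.8 ms

tᵢ = 2h·√(V₂²−V₁²)/(V₁V₂).
√(V₂²−V₁²) = √(2419²−1097²) = 2156.0 m/s.
tᵢ = 2·39.9·2156.0/(1097·2419) = 0.06483 s.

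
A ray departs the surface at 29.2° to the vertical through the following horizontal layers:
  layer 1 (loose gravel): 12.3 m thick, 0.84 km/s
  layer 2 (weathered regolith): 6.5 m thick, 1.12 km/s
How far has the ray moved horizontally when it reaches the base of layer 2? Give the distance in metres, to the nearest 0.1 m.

12.4 m

p = sin θ₁/V₁ = sin 29.2°/0.84 = 5.8079e-01 s/km is conserved through the stack.
Layer 1: θ = 29.20°; offset = 12.3·tan 29.20° = 6.874 m.
Layer 2: sin θ = p·1.12 = 0.6505 → θ = 40.58°; offset = 6.5·tan 40.58° = 5.567 m.
Summing the layer offsets gives 12.441 m.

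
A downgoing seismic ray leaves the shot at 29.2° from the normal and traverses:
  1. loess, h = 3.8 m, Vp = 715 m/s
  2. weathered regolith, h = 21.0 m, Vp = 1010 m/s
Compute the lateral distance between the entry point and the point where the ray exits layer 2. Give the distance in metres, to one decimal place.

22.1 m

p = sin θ₁/V₁ = sin 29.2°/715 = 6.8232e-04 s/m is conserved through the stack.
Layer 1: θ = 29.20°; offset = 3.8·tan 29.20° = 2.124 m.
Layer 2: sin θ = p·1010 = 0.6891 → θ = 43.56°; offset = 21.0·tan 43.56° = 19.972 m.
Σ offsets = 22.096 m.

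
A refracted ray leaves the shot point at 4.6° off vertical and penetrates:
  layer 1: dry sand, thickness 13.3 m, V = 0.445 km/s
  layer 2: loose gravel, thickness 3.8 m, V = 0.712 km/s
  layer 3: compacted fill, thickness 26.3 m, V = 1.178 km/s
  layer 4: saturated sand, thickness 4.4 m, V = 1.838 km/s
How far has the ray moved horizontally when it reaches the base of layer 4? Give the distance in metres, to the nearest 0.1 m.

8.8 m

Apply Snell's law at each interface; in layer i the horizontal offset is hᵢ·tan θᵢ.
Layer 1: θ = 4.60°; offset = 13.3·tan 4.60° = 1.070 m.
Layer 2: sin θ = 0.712·sin 4.6°/0.445 = 0.1283, θ = 7.37°; offset = 3.8·tan 7.37° = 0.492 m.
Layer 3: sin θ = 1.178·sin 4.6°/0.445 = 0.2123, θ = 12.26°; offset = 26.3·tan 12.26° = 5.714 m.
Layer 4: sin θ = 1.838·sin 4.6°/0.445 = 0.3312, θ = 19.34°; offset = 4.4·tan 19.34° = 1.545 m.
Summing the layer offsets gives 8.820 m.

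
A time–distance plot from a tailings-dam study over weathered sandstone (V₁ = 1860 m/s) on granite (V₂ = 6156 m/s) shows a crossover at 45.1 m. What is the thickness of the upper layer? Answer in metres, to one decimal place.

16.5 m

x_cross = 2h·√((V₂+V₁)/(V₂−V₁)) → h = x_cross / (2·√((V₂+V₁)/(V₂−V₁))).
√((V₂+V₁)/(V₂−V₁)) = √((6156+1860)/(6156−1860)) = 1.3660.
h = 45.1 / (2·1.3660) = 16.51 m.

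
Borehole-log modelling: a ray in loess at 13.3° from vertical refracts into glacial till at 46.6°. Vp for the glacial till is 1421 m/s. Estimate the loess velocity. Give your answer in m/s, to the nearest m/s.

450 m/s

sin 13.3° = 0.2300; sin 46.6° = 0.7266.
V₁ = V₂·(sin θ₁/sin θ₂) = 1421·(0.2300/0.7266) = 449.92 m/s.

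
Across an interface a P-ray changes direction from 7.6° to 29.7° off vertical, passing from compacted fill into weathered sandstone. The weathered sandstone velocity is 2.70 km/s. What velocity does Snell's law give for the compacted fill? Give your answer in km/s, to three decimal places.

sin 7.6° = 0.1323; sin 29.7° = 0.4955.
V₁ = V₂·(sin θ₁/sin θ₂) = 2.70·(0.1323/0.4955) = 0.721 km/s.

0.721 km/s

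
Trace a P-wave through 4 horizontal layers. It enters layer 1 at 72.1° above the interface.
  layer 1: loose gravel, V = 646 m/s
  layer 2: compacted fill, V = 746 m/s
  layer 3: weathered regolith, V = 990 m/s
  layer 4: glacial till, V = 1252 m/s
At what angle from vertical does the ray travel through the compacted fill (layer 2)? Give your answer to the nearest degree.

From the normal: θ₁ = 90° − 72.1° = 17.9°.
Snell's law across each interface conserves sin θ / V, so sin θ_2 = V_2·sin θ₁/V₁.
sin θ_2 = 746 × sin 17.9° / 646 = 0.3549.
θ_2 = 20.79° from the vertical.

21°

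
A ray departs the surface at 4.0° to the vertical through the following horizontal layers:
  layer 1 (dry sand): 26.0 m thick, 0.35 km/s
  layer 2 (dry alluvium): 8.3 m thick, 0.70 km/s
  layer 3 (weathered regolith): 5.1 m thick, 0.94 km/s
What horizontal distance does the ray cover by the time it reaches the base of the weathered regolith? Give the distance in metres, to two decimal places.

Apply Snell's law at each interface; in layer i the horizontal offset is hᵢ·tan θᵢ.
Layer 1: θ = 4.00°; offset = 26.0·tan 4.00° = 1.8181 m.
Layer 2: sin θ = 0.70·sin 4.0°/0.35 = 0.1395, θ = 8.02°; offset = 8.3·tan 8.02° = 1.1694 m.
Layer 3: sin θ = 0.94·sin 4.0°/0.35 = 0.1873, θ = 10.80°; offset = 5.1·tan 10.80° = 0.9727 m.
Σ offsets = 3.9602 m.

3.96 m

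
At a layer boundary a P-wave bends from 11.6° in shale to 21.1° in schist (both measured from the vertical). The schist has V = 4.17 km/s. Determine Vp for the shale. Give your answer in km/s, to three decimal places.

sin 11.6° = 0.2011; sin 21.1° = 0.3600.
V₁ = V₂·(sin θ₁/sin θ₂) = 4.17·(0.2011/0.3600) = 2.329 km/s.

2.329 km/s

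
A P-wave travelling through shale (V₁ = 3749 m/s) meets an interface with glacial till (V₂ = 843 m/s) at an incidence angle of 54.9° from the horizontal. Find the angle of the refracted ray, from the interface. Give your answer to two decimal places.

82.57°

Angle from the normal: 90° − 54.9° = 35.1°.
Snell's law: sin θ₂ = (V₂/V₁)·sin θ₁ = (843/3749)·sin 35.1° = 0.1293.
θ₂ = sin⁻¹(0.1293) = 7.43° (from vertical).
From the interface: 90° − 7.43° = 82.57°.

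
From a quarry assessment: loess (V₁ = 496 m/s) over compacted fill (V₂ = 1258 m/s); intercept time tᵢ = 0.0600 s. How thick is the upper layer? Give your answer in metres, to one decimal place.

h = tᵢ·V₁·V₂ / (2·√(V₂²−V₁²)).
√(V₂²−V₁²) = √(1258² − 496²) = 1156.1 m/s.
h = 0.06 s × 496 × 1258 / (2 × 1156.1) = 16.19 m.

16.2 m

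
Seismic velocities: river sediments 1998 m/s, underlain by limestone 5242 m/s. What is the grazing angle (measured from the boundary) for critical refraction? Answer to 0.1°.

67.6°

At critical incidence the refracted ray runs along the interface (θ₂ = 90°), so sin θ_c = V₁/V₂.
θ_c = arcsin(1998/5242) = arcsin 0.3812 = 22.41°.
Measured from the interface: 90° − 22.41° = 67.59°.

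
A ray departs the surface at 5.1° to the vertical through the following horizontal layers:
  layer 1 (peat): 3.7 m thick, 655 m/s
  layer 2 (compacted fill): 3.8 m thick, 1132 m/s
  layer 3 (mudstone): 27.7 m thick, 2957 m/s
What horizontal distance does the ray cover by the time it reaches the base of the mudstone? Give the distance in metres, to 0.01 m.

Apply Snell's law at each interface; in layer i the horizontal offset is hᵢ·tan θᵢ.
Layer 1: θ = 5.10°; offset = 3.7·tan 5.10° = 0.3302 m.
Layer 2: sin θ = 1132·sin 5.1°/655 = 0.1536, θ = 8.84°; offset = 3.8·tan 8.84° = 0.5908 m.
Layer 3: sin θ = 2957·sin 5.1°/655 = 0.4013, θ = 23.66°; offset = 27.7·tan 23.66° = 12.1366 m.
Total horizontal offset = 13.0576 m.

13.06 m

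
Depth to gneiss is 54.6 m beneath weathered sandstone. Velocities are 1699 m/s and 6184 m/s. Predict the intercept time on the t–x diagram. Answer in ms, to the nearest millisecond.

tᵢ = 2h·√(V₂²−V₁²)/(V₁V₂).
√(V₂²−V₁²) = √(6184²−1699²) = 5946.0 m/s.
tᵢ = 2·54.6·5946.0/(1699·6184) = 0.06180 s.

62 ms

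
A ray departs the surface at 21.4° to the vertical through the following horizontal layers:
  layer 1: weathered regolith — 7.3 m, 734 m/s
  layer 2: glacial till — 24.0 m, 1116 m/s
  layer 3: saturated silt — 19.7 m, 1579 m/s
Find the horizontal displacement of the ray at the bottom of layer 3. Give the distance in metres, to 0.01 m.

Apply Snell's law at each interface; in layer i the horizontal offset is hᵢ·tan θᵢ.
Layer 1: θ = 21.40°; offset = 7.3·tan 21.40° = 2.8608 m.
Layer 2: sin θ = 1116·sin 21.4°/734 = 0.5548, θ = 33.69°; offset = 24.0·tan 33.69° = 16.0030 m.
Layer 3: sin θ = 1579·sin 21.4°/734 = 0.7849, θ = 51.71°; offset = 19.7·tan 51.71° = 24.9575 m.
Σ offsets = 43.8213 m.

43.82 m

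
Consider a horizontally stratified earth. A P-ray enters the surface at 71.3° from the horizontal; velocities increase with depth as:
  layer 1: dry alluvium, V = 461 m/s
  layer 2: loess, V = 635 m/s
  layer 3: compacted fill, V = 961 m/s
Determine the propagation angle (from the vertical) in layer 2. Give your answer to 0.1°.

From the normal: θ₁ = 90° − 71.3° = 18.7°.
Ray parameter p = sin 18.7° / 461 = 6.9547e-04 s/m.
sin θ_2 = p·V_2 = 6.9547e-04 × 635 = 0.4416.
θ_2 = arcsin 0.4416 = 26.21°.

26.2°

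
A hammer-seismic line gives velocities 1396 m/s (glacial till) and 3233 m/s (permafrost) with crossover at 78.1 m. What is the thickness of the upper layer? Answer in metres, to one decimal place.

24.6 m

h = (x_cross/2)·√((V₂−V₁)/(V₂+V₁)).
(V₂−V₁)/(V₂+V₁) = (3233−1396)/(3233+1396) = 0.3968; √ = 0.6300.
h = (78.1/2)·0.6300 = 24.60 m.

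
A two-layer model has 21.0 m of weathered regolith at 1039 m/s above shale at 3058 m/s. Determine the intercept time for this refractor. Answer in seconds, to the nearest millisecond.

0.038 s

tᵢ = 2h·√(V₂²−V₁²)/(V₁V₂).
√(V₂²−V₁²) = √(3058²−1039²) = 2876.1 m/s.
tᵢ = 2·21.0·2876.1/(1039·3058) = 0.03802 s.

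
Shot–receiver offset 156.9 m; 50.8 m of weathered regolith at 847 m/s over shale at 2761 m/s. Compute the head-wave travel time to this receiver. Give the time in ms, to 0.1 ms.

θ_c = arcsin(V₁/V₂) = arcsin(847/2761) = 17.86°, cos θ_c = 0.9518.
Intercept time tᵢ = 2h cos θ_c / V₁ = 2·50.8·0.9518/847 = 0.11417 s.
t = x/V₂ + tᵢ = 156.9/2761 + 0.11417 = 0.17100 s.

171.0 ms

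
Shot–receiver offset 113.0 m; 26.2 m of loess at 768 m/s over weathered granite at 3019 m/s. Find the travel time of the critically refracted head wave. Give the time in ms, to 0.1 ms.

103.4 ms

t = x/V₂ + 2h·√(V₂²−V₁²)/(V₁V₂).
√(V₂²−V₁²) = √(3019²−768²) = 2919.7 m/s; delay term = 2·26.2·2919.7/(768·3019) = 0.06598 s.
t = 113.0/3019 + 0.06598 = 0.10341 s.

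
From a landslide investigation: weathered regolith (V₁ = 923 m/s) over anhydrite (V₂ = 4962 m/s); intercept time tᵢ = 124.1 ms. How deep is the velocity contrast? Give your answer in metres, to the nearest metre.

58 m

θ_c = arcsin(923/4962) = 10.72°; cos θ_c = 0.9825.
tᵢ = 2h cos θ_c/V₁ ⇒ h = tᵢ·V₁/(2 cos θ_c) = 0.1241·923/(2·0.9825) = 58.29 m.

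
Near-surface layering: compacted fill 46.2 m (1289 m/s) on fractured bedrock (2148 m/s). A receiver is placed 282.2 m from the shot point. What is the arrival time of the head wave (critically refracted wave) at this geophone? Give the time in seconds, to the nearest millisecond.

0.189 s

θ_c = arcsin(V₁/V₂) = arcsin(1289/2148) = 36.88°, cos θ_c = 0.7999.
Intercept time tᵢ = 2h cos θ_c / V₁ = 2·46.2·0.7999/1289 = 0.05734 s.
t = x/V₂ + tᵢ = 282.2/2148 + 0.05734 = 0.18872 s.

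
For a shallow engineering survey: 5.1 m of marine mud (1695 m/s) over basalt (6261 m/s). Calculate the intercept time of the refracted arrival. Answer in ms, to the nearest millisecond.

6 ms

θ_c = arcsin(V₁/V₂) = arcsin(1695/6261) = 15.71°; cos θ_c = 0.9627.
tᵢ = 2h·cos θ_c / V₁ = 2·5.1·0.9627 / 1695 = 0.00579 s.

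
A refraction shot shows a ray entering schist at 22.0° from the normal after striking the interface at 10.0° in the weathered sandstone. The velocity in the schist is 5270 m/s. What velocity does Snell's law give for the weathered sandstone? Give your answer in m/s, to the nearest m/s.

2443 m/s

Snell's law: sin 10.0°/V₁ = sin 22.0°/V₂.
V₁ = V₂·sin 10.0°/sin 22.0° = 5270 × 0.4635 = 2442.90 m/s.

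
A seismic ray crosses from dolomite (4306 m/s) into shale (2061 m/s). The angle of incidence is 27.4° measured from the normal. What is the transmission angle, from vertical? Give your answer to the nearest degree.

Snell's law: sin θ₂ = (V₂/V₁)·sin θ₁ = (2061/4306)·sin 27.4° = 0.2203.
θ₂ = arcsin 0.2203 = 12.72° from the normal.

13°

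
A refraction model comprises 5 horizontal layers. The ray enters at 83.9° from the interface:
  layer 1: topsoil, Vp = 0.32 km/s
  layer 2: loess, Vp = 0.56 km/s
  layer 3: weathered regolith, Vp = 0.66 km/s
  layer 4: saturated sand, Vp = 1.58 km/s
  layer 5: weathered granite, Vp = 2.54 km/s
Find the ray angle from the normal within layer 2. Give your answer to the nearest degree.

From the normal: θ₁ = 90° − 83.9° = 6.1°.
Snell's law across each interface conserves sin θ / V, so sin θ_2 = V_2·sin θ₁/V₁.
sin θ_2 = 0.56 × sin 6.1° / 0.32 = 0.1860.
θ_2 = 10.72° from the vertical.

11°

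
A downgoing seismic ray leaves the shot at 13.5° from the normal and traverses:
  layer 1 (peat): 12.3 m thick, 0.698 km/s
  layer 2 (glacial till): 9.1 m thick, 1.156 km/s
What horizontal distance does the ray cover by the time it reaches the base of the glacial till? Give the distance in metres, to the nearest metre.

Apply Snell's law at each interface; in layer i the horizontal offset is hᵢ·tan θᵢ.
Layer 1: θ = 13.50°; offset = 12.3·tan 13.50° = 2.953 m.
Layer 2: sin θ = 1.156·sin 13.5°/0.698 = 0.3866, θ = 22.74°; offset = 9.1·tan 22.74° = 3.815 m.
Σ offsets = 6.768 m.

7 m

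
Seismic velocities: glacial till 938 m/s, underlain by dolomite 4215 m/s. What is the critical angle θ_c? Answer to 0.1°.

Critical incidence: sin θ_c = V₁/V₂ = 938/4215 = 0.2225.
θ_c = arcsin 0.2225 = 12.86°.

12.9°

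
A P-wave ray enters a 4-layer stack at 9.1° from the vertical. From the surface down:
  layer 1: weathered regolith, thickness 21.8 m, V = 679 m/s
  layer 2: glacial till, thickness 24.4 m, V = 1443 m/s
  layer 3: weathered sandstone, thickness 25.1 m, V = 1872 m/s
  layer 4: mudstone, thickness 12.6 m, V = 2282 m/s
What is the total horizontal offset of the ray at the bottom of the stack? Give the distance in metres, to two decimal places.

32.27 m

Apply Snell's law at each interface; in layer i the horizontal offset is hᵢ·tan θᵢ.
Layer 1: θ = 9.10°; offset = 21.8·tan 9.10° = 3.4918 m.
Layer 2: sin θ = 1443·sin 9.1°/679 = 0.3361, θ = 19.64°; offset = 24.4·tan 19.64° = 8.7078 m.
Layer 3: sin θ = 1872·sin 9.1°/679 = 0.4360, θ = 25.85°; offset = 25.1·tan 25.85° = 12.1617 m.
Layer 4: sin θ = 2282·sin 9.1°/679 = 0.5315, θ = 32.11°; offset = 12.6·tan 32.11° = 7.9069 m.
Total horizontal offset = 32.2682 m.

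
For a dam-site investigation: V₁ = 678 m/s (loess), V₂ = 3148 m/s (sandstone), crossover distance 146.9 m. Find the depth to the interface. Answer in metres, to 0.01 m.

x_cross = 2h·√((V₂+V₁)/(V₂−V₁)) → h = x_cross / (2·√((V₂+V₁)/(V₂−V₁))).
√((V₂+V₁)/(V₂−V₁)) = √((3148+678)/(3148−678)) = 1.2446.
h = 146.9 / (2·1.2446) = 59.02 m.

59.02 m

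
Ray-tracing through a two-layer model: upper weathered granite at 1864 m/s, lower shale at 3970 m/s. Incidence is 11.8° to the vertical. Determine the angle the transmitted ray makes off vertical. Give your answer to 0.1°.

25.8°

sin θ₁/V₁ = sin θ₂/V₂ ⇒ sin θ₂ = 3970·sin 11.8°/1864 = 3970·0.2045/1864 = 0.4355.
θ₂ = sin⁻¹(0.4355) = 25.82° (from vertical).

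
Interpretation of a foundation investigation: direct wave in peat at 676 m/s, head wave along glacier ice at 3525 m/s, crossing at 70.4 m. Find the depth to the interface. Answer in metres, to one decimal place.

h = (x_cross/2)·√((V₂−V₁)/(V₂+V₁)).
(V₂−V₁)/(V₂+V₁) = (3525−676)/(3525+676) = 0.6782; √ = 0.8235.
h = (70.4/2)·0.8235 = 28.99 m.

29.0 m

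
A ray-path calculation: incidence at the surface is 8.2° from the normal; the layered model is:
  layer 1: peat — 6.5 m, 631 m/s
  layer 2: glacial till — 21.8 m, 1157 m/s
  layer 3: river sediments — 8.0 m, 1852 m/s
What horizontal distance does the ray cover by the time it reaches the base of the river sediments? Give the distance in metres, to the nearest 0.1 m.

p = sin θ₁/V₁ = sin 8.2°/631 = 2.2604e-04 s/m is conserved through the stack.
Layer 1: θ = 8.20°; offset = 6.5·tan 8.20° = 0.937 m.
Layer 2: sin θ = p·1157 = 0.2615 → θ = 15.16°; offset = 21.8·tan 15.16° = 5.907 m.
Layer 3: sin θ = p·1852 = 0.4186 → θ = 24.75°; offset = 8.0·tan 24.75° = 3.688 m.
Total horizontal offset = 10.531 m.

10.5 m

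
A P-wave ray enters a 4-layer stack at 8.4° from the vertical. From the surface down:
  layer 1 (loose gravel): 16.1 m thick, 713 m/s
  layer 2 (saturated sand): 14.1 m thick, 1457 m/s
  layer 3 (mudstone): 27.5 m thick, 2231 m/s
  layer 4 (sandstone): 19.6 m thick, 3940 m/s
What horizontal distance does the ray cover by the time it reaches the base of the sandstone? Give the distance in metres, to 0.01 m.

47.73 m

Apply Snell's law at each interface; in layer i the horizontal offset is hᵢ·tan θᵢ.
Layer 1: θ = 8.40°; offset = 16.1·tan 8.40° = 2.3774 m.
Layer 2: sin θ = 1457·sin 8.4°/713 = 0.2985, θ = 17.37°; offset = 14.1·tan 17.37° = 4.4102 m.
Layer 3: sin θ = 2231·sin 8.4°/713 = 0.4571, θ = 27.20°; offset = 27.5·tan 27.20° = 14.1331 m.
Layer 4: sin θ = 3940·sin 8.4°/713 = 0.8072, θ = 53.83°; offset = 19.6·tan 53.83° = 26.8073 m.
Summing the layer offsets gives 47.7280 m.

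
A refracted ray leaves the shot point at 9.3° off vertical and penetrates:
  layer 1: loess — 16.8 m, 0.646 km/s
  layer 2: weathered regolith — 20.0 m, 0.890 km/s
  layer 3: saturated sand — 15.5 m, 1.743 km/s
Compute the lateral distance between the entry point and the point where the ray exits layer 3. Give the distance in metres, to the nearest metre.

Apply Snell's law at each interface; in layer i the horizontal offset is hᵢ·tan θᵢ.
Layer 1: θ = 9.30°; offset = 16.8·tan 9.30° = 2.751 m.
Layer 2: sin θ = 0.890·sin 9.3°/0.646 = 0.2226, θ = 12.86°; offset = 20.0·tan 12.86° = 4.568 m.
Layer 3: sin θ = 1.743·sin 9.3°/0.646 = 0.4360, θ = 25.85°; offset = 15.5·tan 25.85° = 7.510 m.
Total horizontal offset = 14.829 m.

15 m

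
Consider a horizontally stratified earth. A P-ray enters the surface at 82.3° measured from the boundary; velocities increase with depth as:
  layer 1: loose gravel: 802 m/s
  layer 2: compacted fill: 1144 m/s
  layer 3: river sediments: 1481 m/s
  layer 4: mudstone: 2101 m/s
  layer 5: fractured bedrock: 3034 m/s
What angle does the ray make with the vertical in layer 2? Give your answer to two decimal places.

From the normal: θ₁ = 90° − 82.3° = 7.7°.
Ray parameter p = sin 7.7° / 802 = 1.6707e-04 s/m.
sin θ_2 = p·V_2 = 1.6707e-04 × 1144 = 0.1911.
θ_2 = 11.02° from the vertical.

11.02°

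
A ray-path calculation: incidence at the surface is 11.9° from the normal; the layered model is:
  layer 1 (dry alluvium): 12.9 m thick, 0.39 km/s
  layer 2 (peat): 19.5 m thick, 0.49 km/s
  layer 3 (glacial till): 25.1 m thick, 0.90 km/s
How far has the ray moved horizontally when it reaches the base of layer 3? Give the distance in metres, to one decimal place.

21.5 m

Ray parameter p = sin 11.9° / 0.39 km/s = 5.2873e-01 s/km.
Layer 1: θ = 11.90°; offset = 12.9·tan 11.90° = 2.718 m.
Layer 2: sin θ = p·0.49 = 0.2591 → θ = 15.02°; offset = 19.5·tan 15.02° = 5.231 m.
Layer 3: sin θ = p·0.90 = 0.4759 → θ = 28.42°; offset = 25.1·tan 28.42° = 13.580 m.
Σ offsets = 21.529 m.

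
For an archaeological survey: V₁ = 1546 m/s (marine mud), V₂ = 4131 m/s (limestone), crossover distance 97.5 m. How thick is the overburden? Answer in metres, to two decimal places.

h = (x_cross/2)·√((V₂−V₁)/(V₂+V₁)).
(V₂−V₁)/(V₂+V₁) = (4131−1546)/(4131+1546) = 0.4553; √ = 0.6748.
h = (97.5/2)·0.6748 = 32.90 m.

32.90 m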